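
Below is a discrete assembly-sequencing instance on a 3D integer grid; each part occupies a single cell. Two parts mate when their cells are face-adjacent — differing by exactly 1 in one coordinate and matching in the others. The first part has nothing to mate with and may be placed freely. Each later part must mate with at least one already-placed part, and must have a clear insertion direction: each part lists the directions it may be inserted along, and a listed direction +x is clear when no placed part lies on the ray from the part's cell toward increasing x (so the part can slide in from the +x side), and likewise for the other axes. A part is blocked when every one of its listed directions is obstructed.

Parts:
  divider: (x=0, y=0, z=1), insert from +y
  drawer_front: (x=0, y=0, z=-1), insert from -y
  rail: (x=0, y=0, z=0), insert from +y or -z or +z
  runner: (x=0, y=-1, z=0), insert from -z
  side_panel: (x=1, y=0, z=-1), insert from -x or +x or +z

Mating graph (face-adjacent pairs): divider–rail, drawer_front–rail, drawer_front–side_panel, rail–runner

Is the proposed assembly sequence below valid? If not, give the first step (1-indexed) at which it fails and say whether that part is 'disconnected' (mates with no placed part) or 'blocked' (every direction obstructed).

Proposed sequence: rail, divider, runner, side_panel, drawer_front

Invalid at step 4 (disconnected)

1. rail@(0, 0, 0) [+y clear] — {rail}
2. divider@(0, 0, 1) [+y clear] — {divider, rail}
3. runner@(0, -1, 0) [-z clear] — {divider, rail, runner}
4. side_panel@(1, 0, -1) — no placed neighbour ⇒ disconnected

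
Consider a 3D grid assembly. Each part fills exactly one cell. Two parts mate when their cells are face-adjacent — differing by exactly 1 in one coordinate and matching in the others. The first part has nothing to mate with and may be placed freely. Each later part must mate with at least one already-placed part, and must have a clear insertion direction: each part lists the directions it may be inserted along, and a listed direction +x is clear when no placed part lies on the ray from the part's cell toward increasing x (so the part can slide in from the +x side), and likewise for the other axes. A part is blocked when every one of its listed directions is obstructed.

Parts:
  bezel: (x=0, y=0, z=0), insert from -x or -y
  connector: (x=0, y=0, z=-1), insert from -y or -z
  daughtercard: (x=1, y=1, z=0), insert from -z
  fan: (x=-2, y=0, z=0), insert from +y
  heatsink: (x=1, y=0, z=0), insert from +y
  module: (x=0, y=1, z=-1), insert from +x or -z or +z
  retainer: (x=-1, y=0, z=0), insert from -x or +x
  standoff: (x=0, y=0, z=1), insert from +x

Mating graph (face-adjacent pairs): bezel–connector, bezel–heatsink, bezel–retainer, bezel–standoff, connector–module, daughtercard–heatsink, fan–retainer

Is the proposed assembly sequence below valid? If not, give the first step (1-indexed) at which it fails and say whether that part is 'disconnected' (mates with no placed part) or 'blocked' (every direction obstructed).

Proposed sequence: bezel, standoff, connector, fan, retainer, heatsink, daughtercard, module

Invalid at step 4 (disconnected)

1. bezel@(0, 0, 0) [-x clear] — {bezel}
2. standoff@(0, 0, 1) [+x clear] — {bezel, standoff}
3. connector@(0, 0, -1) [-y clear] — {bezel, connector, standoff}
4. fan@(-2, 0, 0) — no placed neighbour ⇒ disconnected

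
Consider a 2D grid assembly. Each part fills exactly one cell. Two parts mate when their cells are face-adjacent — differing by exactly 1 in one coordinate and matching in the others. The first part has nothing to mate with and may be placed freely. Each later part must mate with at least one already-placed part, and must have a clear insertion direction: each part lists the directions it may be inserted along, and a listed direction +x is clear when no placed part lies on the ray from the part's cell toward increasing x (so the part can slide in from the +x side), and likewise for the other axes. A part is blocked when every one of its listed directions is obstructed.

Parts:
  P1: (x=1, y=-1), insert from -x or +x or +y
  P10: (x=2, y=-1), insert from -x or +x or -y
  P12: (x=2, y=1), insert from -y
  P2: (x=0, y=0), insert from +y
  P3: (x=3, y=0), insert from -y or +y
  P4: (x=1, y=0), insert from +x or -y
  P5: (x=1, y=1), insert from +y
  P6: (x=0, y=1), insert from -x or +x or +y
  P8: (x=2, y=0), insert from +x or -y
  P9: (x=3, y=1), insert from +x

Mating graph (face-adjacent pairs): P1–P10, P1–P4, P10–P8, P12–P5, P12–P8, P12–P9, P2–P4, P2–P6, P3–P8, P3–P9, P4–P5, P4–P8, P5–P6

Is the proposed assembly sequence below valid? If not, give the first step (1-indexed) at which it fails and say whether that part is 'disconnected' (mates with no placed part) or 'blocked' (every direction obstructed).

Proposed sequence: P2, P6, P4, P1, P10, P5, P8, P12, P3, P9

Invalid at step 8 (blocked)

1. P2@(0, 0) [+y clear] — {P2}
2. P6@(0, 1) [-x clear] — {P2, P6}
3. P4@(1, 0) [+x clear] — {P2, P4, P6}
4. P1@(1, -1) [-x clear] — {P1, P2, P4, P6}
5. P10@(2, -1) [+x clear] — {P1, P10, P2, P4, P6}
6. P5@(1, 1) [+y clear] — {P1, P10, P2, P4, P5, P6}
7. P8@(2, 0) [+x clear] — {P1, P10, P2, P4, P5, P6, P8}
8. P12@(2, 1) — -y all obstructed ⇒ blocked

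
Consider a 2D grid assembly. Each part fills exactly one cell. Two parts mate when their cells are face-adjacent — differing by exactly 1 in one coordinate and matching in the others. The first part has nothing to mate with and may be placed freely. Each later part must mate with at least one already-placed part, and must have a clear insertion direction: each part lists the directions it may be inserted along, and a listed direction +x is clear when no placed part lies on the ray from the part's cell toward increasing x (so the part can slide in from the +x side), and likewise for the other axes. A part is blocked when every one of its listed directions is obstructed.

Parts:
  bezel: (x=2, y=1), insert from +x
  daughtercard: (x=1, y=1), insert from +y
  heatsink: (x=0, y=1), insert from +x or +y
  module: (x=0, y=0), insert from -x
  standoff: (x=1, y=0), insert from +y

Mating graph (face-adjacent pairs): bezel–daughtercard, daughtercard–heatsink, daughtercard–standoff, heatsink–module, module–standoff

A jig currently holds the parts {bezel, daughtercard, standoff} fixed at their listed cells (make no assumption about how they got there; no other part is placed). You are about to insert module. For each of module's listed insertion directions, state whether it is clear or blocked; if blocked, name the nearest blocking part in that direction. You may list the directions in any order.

-x: ray from module(0, 0) has no placed part ⇒ clear

-x: clear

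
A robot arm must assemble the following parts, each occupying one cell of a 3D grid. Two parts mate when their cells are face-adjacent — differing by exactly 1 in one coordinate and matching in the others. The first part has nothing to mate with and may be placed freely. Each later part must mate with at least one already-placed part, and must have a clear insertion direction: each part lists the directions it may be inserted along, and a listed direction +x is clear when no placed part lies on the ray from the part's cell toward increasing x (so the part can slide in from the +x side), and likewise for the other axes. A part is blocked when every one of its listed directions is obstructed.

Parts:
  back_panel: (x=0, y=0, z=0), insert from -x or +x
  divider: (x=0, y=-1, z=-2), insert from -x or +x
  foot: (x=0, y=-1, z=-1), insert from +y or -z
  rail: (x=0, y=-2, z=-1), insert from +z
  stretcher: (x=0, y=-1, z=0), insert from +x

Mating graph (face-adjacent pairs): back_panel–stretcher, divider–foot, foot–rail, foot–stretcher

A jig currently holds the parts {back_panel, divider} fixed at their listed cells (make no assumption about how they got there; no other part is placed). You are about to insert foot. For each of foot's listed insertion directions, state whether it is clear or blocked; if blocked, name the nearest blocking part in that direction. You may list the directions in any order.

+y: ray from foot(0, -1, -1) has no placed part ⇒ clear
-z: nearest on ray is divider@(0, -1, -2) ⇒ blocked

+y: clear; -z: blocked by divider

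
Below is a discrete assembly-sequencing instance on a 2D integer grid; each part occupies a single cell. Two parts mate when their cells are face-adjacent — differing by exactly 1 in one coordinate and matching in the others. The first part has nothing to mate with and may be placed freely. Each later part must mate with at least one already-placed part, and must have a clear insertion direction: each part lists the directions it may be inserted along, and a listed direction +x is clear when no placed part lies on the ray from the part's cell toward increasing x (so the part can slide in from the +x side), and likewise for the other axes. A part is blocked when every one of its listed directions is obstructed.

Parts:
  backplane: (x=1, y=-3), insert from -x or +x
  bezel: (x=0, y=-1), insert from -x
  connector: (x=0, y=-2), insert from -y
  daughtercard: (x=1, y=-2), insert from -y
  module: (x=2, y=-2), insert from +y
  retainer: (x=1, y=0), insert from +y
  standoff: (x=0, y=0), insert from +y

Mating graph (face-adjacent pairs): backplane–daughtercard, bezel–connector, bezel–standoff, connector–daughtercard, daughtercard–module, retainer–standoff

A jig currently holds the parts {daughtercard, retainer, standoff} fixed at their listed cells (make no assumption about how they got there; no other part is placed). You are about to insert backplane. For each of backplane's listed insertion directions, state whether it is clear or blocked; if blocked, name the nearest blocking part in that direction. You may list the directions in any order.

-x: ray from backplane(1, -3) has no placed part ⇒ clear
+x: ray from backplane(1, -3) has no placed part ⇒ clear

+x: clear; -x: clear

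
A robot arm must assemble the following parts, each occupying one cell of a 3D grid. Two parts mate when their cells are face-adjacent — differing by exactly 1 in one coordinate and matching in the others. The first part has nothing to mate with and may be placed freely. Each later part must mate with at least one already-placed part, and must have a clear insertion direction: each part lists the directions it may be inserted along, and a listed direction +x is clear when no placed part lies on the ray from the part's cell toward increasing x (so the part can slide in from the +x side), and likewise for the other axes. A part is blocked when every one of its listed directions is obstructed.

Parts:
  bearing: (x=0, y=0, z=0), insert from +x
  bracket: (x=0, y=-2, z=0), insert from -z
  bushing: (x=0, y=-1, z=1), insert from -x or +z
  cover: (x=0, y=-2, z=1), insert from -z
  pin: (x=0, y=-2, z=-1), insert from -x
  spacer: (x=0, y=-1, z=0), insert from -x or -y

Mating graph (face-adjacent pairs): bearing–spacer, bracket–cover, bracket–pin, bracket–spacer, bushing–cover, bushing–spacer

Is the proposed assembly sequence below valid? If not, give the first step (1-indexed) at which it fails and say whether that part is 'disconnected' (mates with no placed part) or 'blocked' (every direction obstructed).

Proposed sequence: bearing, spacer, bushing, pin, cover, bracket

Invalid at step 4 (disconnected)

1. bearing@(0, 0, 0) [+x clear] — {bearing}
2. spacer@(0, -1, 0) [-x clear] — {bearing, spacer}
3. bushing@(0, -1, 1) [-x clear] — {bearing, bushing, spacer}
4. pin@(0, -2, -1) — no placed neighbour ⇒ disconnected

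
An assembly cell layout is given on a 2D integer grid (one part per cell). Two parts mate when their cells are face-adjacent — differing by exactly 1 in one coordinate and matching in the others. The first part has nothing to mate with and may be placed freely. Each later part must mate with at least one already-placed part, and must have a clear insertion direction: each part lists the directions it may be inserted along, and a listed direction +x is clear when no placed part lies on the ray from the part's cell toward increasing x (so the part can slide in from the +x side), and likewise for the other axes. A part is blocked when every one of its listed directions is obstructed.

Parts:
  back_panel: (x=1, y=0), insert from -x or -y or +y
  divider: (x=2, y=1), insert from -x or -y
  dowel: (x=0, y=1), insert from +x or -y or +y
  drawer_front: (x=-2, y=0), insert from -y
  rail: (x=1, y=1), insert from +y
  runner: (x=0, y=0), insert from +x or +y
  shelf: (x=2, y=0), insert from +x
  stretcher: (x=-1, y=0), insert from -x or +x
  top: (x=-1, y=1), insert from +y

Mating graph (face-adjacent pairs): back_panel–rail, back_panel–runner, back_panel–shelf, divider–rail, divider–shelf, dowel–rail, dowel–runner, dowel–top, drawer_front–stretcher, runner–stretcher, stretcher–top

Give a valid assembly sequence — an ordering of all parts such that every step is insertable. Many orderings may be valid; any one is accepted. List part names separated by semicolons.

1. dowel@(0, 1) [+x clear] — {dowel}
2. rail@(1, 1) [+y clear] — {dowel, rail}
3. top@(-1, 1) [+y clear] — {dowel, rail, top}
4. stretcher@(-1, 0) [-x clear] — {dowel, rail, stretcher, top}
5. drawer_front@(-2, 0) [-y clear] — {dowel, drawer_front, rail, stretcher, top}
6. divider@(2, 1) [-y clear] — {divider, dowel, drawer_front, rail, stretcher, top}
7. runner@(0, 0) [+x clear] — {divider, dowel, drawer_front, rail, runner, stretcher, top}
8. back_panel@(1, 0) [-y clear] — {back_panel, divider, dowel, drawer_front, rail, runner, stretcher, top}
9. shelf@(2, 0) [+x clear] — {back_panel, divider, dowel, drawer_front, rail, runner, shelf, stretcher, top}

dowel; rail; top; stretcher; drawer_front; divider; runner; back_panel; shelf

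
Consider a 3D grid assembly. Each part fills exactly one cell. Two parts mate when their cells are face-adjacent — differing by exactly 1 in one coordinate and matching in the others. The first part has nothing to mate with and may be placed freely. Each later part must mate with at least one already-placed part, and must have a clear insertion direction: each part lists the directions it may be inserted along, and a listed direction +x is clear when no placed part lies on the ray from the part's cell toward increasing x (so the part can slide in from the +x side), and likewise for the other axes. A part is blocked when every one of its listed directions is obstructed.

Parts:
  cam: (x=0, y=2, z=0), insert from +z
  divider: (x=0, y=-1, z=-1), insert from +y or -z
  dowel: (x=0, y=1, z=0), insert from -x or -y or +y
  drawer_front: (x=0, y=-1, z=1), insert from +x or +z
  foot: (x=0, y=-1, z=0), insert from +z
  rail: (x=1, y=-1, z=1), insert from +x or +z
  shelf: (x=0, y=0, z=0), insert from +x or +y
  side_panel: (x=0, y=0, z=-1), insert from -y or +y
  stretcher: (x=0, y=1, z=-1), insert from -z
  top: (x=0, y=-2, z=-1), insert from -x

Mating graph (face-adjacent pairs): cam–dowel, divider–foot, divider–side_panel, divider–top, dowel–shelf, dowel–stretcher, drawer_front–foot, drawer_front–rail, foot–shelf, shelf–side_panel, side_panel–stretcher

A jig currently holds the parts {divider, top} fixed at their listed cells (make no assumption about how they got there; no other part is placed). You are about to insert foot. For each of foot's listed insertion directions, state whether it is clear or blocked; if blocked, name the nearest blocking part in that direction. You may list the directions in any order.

+z: ray from foot(0, -1, 0) has no placed part ⇒ clear

+z: clear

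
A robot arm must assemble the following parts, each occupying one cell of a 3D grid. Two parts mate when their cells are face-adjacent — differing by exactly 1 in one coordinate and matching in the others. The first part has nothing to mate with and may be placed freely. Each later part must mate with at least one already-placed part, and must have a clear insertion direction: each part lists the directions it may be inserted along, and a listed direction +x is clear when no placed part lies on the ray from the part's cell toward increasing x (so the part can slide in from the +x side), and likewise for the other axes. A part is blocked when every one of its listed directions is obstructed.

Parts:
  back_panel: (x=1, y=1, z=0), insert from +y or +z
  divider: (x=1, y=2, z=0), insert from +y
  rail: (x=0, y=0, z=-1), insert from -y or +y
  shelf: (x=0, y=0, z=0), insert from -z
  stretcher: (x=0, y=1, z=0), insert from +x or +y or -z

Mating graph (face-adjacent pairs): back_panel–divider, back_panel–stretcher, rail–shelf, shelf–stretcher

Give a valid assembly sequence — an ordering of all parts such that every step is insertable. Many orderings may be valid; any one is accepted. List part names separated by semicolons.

stretcher; back_panel; divider; shelf; rail

1. stretcher@(0, 1, 0) [+x clear] — {stretcher}
2. back_panel@(1, 1, 0) [+y clear] — {back_panel, stretcher}
3. divider@(1, 2, 0) [+y clear] — {back_panel, divider, stretcher}
4. shelf@(0, 0, 0) [-z clear] — {back_panel, divider, shelf, stretcher}
5. rail@(0, 0, -1) [-y clear] — {back_panel, divider, rail, shelf, stretcher}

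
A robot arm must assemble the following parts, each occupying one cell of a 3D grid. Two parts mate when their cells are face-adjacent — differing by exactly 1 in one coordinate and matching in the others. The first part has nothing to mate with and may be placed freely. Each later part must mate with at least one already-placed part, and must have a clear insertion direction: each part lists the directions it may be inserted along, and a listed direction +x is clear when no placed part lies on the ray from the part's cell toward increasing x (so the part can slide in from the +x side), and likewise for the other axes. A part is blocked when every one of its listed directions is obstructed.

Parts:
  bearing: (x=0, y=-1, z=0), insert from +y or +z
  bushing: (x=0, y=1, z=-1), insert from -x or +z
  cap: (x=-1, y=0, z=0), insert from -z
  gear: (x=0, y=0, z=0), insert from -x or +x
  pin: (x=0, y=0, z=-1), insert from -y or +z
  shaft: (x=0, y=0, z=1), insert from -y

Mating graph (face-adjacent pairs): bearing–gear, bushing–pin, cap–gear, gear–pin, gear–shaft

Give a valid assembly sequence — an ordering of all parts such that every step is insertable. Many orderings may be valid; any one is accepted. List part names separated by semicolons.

pin; gear; bearing; shaft; bushing; cap

1. pin@(0, 0, -1) [-y clear] — {pin}
2. gear@(0, 0, 0) [-x clear] — {gear, pin}
3. bearing@(0, -1, 0) [+z clear] — {bearing, gear, pin}
4. shaft@(0, 0, 1) [-y clear] — {bearing, gear, pin, shaft}
5. bushing@(0, 1, -1) [-x clear] — {bearing, bushing, gear, pin, shaft}
6. cap@(-1, 0, 0) [-z clear] — {bearing, bushing, cap, gear, pin, shaft}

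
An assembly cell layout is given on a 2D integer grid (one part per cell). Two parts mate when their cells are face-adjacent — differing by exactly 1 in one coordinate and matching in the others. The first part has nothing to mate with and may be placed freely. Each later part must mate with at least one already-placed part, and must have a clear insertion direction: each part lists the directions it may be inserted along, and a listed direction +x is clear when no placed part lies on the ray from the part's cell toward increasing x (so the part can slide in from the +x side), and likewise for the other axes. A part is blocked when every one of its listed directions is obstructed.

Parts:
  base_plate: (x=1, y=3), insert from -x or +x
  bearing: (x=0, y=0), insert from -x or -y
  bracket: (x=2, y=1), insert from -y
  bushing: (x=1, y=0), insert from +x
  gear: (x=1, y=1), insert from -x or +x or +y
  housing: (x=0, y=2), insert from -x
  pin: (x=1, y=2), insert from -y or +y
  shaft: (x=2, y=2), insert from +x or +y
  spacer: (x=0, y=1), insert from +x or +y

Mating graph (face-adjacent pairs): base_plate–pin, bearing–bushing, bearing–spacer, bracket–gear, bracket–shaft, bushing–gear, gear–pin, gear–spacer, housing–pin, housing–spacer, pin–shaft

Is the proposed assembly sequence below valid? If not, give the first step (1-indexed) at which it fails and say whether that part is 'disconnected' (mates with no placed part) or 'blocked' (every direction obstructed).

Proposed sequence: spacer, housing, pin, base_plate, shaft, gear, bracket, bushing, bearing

1. spacer@(0, 1) [+x clear] — {spacer}
2. housing@(0, 2) [-x clear] — {housing, spacer}
3. pin@(1, 2) [-y clear] — {housing, pin, spacer}
4. base_plate@(1, 3) [-x clear] — {base_plate, housing, pin, spacer}
5. shaft@(2, 2) [+x clear] — {base_plate, housing, pin, shaft, spacer}
6. gear@(1, 1) [+x clear] — {base_plate, gear, housing, pin, shaft, spacer}
7. bracket@(2, 1) [-y clear] — {base_plate, bracket, gear, housing, pin, shaft, spacer}
8. bushing@(1, 0) [+x clear] — {base_plate, bracket, bushing, gear, housing, pin, shaft, spacer}
9. bearing@(0, 0) [-x clear] — {base_plate, bearing, bracket, bushing, gear, housing, pin, shaft, spacer}

Valid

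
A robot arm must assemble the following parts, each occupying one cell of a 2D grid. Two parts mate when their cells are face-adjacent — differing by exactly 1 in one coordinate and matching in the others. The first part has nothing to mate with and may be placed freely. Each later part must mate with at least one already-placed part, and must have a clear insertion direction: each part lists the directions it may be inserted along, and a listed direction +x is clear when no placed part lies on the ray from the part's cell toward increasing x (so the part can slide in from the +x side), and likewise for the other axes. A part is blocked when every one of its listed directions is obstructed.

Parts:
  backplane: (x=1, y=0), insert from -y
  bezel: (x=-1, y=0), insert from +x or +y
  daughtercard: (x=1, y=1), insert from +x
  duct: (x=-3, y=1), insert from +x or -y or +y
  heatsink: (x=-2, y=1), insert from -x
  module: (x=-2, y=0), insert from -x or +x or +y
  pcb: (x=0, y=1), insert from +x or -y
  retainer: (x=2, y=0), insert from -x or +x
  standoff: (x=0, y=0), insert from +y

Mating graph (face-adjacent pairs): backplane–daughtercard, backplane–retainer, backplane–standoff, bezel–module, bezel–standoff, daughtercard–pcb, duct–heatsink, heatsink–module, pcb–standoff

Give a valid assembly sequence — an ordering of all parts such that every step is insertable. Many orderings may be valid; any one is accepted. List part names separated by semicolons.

1. bezel@(-1, 0) [+x clear] — {bezel}
2. module@(-2, 0) [-x clear] — {bezel, module}
3. standoff@(0, 0) [+y clear] — {bezel, module, standoff}
4. pcb@(0, 1) [+x clear] — {bezel, module, pcb, standoff}
5. daughtercard@(1, 1) [+x clear] — {bezel, daughtercard, module, pcb, standoff}
6. heatsink@(-2, 1) [-x clear] — {bezel, daughtercard, heatsink, module, pcb, standoff}
7. backplane@(1, 0) [-y clear] — {backplane, bezel, daughtercard, heatsink, module, pcb, standoff}
8. retainer@(2, 0) [+x clear] — {backplane, bezel, daughtercard, heatsink, module, pcb, retainer, standoff}
9. duct@(-3, 1) [-y clear] — {backplane, bezel, daughtercard, duct, heatsink, module, pcb, retainer, standoff}

bezel; module; standoff; pcb; daughtercard; heatsink; backplane; retainer; duct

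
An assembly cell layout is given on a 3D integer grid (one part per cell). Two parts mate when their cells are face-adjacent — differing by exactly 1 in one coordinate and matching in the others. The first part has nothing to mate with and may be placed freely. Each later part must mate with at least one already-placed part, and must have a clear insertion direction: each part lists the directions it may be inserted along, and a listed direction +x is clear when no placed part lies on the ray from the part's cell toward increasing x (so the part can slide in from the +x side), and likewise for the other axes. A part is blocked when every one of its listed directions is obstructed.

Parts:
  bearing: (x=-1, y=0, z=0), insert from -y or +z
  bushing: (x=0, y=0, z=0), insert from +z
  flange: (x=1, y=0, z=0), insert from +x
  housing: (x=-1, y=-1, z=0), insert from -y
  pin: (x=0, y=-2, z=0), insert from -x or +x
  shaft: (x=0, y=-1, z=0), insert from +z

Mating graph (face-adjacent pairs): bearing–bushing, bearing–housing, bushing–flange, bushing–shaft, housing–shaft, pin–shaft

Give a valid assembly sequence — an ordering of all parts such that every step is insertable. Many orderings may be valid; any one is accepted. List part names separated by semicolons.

1. bushing@(0, 0, 0) [+z clear] — {bushing}
2. bearing@(-1, 0, 0) [-y clear] — {bearing, bushing}
3. housing@(-1, -1, 0) [-y clear] — {bearing, bushing, housing}
4. flange@(1, 0, 0) [+x clear] — {bearing, bushing, flange, housing}
5. shaft@(0, -1, 0) [+z clear] — {bearing, bushing, flange, housing, shaft}
6. pin@(0, -2, 0) [-x clear] — {bearing, bushing, flange, housing, pin, shaft}

bushing; bearing; housing; flange; shaft; pin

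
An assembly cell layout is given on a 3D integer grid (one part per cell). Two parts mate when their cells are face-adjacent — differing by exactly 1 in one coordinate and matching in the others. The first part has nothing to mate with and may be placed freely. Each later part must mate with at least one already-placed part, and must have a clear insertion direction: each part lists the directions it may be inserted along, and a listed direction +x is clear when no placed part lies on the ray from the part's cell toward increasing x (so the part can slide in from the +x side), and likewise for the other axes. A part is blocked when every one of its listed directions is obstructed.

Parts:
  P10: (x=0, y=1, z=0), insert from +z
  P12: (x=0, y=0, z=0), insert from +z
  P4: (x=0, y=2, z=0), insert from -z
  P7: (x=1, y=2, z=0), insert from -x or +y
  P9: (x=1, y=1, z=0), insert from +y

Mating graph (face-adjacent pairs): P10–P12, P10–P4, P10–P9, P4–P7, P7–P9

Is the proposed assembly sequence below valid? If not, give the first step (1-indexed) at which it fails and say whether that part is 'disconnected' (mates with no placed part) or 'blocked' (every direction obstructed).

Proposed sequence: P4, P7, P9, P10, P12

Invalid at step 3 (blocked)

1. P4@(0, 2, 0) [-z clear] — {P4}
2. P7@(1, 2, 0) [+y clear] — {P4, P7}
3. P9@(1, 1, 0) — +y all obstructed ⇒ blocked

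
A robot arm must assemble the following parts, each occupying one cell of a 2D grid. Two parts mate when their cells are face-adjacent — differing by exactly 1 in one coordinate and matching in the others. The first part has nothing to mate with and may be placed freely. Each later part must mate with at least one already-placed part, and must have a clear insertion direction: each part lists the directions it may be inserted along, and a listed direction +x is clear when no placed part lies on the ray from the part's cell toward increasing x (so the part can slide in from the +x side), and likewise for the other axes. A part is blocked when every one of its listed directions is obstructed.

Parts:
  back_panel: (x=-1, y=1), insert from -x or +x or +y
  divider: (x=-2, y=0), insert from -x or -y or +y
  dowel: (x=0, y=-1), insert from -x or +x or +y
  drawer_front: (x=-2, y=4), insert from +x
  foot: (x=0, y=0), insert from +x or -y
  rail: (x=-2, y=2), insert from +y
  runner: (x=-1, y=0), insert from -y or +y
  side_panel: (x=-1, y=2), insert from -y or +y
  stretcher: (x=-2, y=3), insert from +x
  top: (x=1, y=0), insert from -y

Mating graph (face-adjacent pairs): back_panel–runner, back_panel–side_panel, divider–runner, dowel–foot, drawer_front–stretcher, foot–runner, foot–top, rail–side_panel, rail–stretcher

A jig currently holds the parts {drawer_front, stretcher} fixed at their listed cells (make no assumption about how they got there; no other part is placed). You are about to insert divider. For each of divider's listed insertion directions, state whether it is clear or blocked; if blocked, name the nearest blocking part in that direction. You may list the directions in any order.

-x: ray from divider(-2, 0) has no placed part ⇒ clear
-y: ray from divider(-2, 0) has no placed part ⇒ clear
+y: nearest on ray is stretcher@(-2, 3) ⇒ blocked

+y: blocked by stretcher; -x: clear; -y: clear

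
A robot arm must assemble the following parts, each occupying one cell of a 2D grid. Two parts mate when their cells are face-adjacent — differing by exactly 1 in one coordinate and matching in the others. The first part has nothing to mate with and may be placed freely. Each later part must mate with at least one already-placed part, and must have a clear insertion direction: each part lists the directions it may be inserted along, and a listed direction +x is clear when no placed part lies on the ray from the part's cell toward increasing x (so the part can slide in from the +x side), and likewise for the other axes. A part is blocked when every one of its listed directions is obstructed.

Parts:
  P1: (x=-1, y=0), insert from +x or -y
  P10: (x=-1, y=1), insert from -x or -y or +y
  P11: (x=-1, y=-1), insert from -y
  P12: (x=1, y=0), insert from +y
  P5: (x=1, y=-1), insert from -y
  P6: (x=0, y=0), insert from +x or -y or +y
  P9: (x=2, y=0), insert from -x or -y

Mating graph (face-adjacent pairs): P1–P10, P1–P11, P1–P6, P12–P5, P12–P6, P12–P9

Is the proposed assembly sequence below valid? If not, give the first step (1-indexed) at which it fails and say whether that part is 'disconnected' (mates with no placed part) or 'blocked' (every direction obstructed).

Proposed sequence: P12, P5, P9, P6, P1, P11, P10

1. P12@(1, 0) [+y clear] — {P12}
2. P5@(1, -1) [-y clear] — {P12, P5}
3. P9@(2, 0) [-y clear] — {P12, P5, P9}
4. P6@(0, 0) [-y clear] — {P12, P5, P6, P9}
5. P1@(-1, 0) [-y clear] — {P1, P12, P5, P6, P9}
6. P11@(-1, -1) [-y clear] — {P1, P11, P12, P5, P6, P9}
7. P10@(-1, 1) [-x clear] — {P1, P10, P11, P12, P5, P6, P9}

Valid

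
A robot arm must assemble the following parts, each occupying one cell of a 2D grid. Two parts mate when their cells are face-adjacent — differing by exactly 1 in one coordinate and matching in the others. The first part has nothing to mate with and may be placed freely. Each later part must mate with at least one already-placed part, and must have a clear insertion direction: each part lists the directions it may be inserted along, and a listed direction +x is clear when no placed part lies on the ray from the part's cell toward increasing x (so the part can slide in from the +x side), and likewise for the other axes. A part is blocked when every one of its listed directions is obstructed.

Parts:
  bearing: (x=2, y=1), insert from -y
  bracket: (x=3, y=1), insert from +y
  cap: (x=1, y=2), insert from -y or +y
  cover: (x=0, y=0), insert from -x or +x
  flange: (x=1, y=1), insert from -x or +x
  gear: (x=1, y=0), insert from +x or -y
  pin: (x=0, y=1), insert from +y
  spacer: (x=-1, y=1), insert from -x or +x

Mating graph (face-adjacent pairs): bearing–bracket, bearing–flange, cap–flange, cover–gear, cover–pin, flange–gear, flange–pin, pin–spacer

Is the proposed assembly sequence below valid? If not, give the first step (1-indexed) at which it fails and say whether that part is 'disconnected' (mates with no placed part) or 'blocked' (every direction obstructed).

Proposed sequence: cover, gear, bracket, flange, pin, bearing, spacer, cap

Invalid at step 3 (disconnected)

1. cover@(0, 0) [-x clear] — {cover}
2. gear@(1, 0) [+x clear] — {cover, gear}
3. bracket@(3, 1) — no placed neighbour ⇒ disconnected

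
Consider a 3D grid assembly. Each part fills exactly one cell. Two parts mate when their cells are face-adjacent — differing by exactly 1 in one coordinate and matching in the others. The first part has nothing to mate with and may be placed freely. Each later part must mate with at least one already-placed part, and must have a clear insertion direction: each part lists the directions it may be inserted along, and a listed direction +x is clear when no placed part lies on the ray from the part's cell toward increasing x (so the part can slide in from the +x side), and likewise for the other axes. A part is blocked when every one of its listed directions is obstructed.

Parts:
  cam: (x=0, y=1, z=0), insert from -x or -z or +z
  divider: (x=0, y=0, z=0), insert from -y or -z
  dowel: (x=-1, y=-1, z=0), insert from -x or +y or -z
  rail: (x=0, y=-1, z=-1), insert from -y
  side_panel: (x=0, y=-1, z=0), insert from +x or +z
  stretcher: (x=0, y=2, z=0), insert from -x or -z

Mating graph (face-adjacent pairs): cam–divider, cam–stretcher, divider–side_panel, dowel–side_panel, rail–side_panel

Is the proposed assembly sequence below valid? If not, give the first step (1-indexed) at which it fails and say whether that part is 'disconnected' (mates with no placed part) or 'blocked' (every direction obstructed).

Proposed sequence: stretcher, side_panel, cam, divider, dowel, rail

1. stretcher@(0, 2, 0) [-x clear] — {stretcher}
2. side_panel@(0, -1, 0) — no placed neighbour ⇒ disconnected

Invalid at step 2 (disconnected)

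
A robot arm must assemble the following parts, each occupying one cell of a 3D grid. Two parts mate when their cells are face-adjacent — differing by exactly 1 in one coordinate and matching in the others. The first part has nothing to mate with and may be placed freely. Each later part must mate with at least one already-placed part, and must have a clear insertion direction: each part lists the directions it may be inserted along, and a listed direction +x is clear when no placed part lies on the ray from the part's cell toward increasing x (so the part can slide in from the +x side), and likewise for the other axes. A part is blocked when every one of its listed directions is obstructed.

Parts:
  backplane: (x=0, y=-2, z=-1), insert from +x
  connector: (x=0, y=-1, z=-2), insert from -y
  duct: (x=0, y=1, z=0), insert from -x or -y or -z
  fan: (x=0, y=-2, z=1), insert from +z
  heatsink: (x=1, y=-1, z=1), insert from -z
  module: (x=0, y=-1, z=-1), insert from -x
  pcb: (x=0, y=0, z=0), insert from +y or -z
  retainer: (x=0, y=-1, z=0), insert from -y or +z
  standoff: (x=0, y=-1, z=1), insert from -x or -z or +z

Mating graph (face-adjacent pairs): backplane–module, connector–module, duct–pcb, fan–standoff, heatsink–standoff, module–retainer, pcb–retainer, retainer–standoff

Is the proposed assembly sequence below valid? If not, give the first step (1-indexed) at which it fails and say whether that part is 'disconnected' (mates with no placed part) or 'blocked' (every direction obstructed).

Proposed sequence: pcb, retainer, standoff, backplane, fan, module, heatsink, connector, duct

Invalid at step 4 (disconnected)

1. pcb@(0, 0, 0) [+y clear] — {pcb}
2. retainer@(0, -1, 0) [-y clear] — {pcb, retainer}
3. standoff@(0, -1, 1) [-x clear] — {pcb, retainer, standoff}
4. backplane@(0, -2, -1) — no placed neighbour ⇒ disconnected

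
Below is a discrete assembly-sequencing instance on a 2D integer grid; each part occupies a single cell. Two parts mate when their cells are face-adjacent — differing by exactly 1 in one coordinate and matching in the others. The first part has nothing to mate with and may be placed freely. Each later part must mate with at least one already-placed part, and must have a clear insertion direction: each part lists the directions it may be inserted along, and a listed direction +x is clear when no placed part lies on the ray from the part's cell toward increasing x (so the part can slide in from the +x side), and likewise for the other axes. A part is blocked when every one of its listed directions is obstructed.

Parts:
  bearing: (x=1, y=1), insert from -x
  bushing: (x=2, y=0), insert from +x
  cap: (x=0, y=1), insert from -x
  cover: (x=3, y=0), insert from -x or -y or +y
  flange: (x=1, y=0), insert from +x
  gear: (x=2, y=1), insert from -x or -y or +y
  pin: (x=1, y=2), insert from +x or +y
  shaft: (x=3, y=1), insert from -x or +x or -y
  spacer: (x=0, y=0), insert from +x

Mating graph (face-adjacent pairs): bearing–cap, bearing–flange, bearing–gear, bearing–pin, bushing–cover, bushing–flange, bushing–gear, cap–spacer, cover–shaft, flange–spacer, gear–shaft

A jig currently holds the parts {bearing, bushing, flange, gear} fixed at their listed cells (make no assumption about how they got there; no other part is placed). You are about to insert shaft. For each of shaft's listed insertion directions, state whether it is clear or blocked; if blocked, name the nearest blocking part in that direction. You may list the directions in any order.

-x: nearest on ray is gear@(2, 1) ⇒ blocked
+x: ray from shaft(3, 1) has no placed part ⇒ clear
-y: ray from shaft(3, 1) has no placed part ⇒ clear

+x: clear; -x: blocked by gear; -y: clear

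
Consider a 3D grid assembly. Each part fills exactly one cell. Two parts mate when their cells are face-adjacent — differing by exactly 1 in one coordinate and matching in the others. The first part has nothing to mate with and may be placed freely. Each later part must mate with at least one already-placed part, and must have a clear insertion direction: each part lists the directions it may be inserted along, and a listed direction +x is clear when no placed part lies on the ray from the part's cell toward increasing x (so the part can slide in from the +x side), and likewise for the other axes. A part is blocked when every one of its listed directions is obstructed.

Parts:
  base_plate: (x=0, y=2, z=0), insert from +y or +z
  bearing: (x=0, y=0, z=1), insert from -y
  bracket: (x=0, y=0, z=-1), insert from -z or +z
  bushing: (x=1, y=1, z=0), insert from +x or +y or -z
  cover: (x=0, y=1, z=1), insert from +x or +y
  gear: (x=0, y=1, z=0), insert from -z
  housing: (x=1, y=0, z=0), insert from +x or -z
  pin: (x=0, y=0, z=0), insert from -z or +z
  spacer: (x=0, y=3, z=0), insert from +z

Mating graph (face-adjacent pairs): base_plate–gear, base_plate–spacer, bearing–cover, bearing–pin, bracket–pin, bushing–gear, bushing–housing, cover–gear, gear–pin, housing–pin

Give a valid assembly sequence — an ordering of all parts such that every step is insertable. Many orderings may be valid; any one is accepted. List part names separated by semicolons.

cover; bearing; gear; bushing; housing; base_plate; spacer; pin; bracket

1. cover@(0, 1, 1) [+x clear] — {cover}
2. bearing@(0, 0, 1) [-y clear] — {bearing, cover}
3. gear@(0, 1, 0) [-z clear] — {bearing, cover, gear}
4. bushing@(1, 1, 0) [+x clear] — {bearing, bushing, cover, gear}
5. housing@(1, 0, 0) [+x clear] — {bearing, bushing, cover, gear, housing}
6. base_plate@(0, 2, 0) [+y clear] — {base_plate, bearing, bushing, cover, gear, housing}
7. spacer@(0, 3, 0) [+z clear] — {base_plate, bearing, bushing, cover, gear, housing, spacer}
8. pin@(0, 0, 0) [-z clear] — {base_plate, bearing, bushing, cover, gear, housing, pin, spacer}
9. bracket@(0, 0, -1) [-z clear] — {base_plate, bearing, bracket, bushing, cover, gear, housing, pin, spacer}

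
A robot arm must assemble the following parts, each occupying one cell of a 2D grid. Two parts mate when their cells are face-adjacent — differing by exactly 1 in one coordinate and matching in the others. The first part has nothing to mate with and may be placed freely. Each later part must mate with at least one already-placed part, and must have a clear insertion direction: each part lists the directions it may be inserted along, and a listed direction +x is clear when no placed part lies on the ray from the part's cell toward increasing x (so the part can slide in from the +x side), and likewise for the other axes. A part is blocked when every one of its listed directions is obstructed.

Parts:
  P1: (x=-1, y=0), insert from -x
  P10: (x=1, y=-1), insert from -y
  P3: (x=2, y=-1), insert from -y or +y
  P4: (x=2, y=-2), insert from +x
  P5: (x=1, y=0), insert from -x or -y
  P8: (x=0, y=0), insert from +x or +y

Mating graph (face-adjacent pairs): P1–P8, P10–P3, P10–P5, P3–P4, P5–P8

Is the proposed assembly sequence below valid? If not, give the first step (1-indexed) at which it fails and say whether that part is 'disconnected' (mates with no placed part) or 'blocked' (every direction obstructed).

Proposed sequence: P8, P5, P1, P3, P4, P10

1. P8@(0, 0) [+x clear] — {P8}
2. P5@(1, 0) [-y clear] — {P5, P8}
3. P1@(-1, 0) [-x clear] — {P1, P5, P8}
4. P3@(2, -1) — no placed neighbour ⇒ disconnected

Invalid at step 4 (disconnected)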